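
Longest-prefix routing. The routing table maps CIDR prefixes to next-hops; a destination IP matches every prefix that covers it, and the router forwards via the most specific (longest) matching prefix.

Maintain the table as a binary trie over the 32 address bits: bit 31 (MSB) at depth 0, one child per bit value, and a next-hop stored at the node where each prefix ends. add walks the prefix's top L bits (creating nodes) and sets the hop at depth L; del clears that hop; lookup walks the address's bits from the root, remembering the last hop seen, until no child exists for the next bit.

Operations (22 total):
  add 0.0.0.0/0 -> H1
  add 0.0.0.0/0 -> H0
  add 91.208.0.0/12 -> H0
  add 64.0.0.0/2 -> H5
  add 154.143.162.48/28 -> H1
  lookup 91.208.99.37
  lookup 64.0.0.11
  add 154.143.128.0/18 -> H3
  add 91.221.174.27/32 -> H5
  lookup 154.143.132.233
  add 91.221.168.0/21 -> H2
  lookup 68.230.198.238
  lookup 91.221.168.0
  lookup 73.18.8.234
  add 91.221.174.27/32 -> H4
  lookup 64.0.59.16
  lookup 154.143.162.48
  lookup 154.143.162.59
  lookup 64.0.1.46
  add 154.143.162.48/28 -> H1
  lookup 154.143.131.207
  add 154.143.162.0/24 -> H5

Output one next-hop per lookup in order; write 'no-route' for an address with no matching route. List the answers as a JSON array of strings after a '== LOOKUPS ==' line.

Apply in order:
  add 0.0.0.0/0 -> H1 at depth 0
  add 0.0.0.0/0 -> H0 at depth 0
  add 91.208.0.0/12 -> H0 at depth 12
  add 64.0.0.0/2 -> H5 at depth 2
  add 154.143.162.48/28 -> H1 at depth 28
  lookup 91.208.99.37: bits 010110111101 walk d0:H0→d1:-→d2:H5→d3:-→d4:-→d5:-→d6:-→d7:-→d8:-→d9:-→d10:-→d11:-→d12:H0 -> H0
  lookup 64.0.0.11: bits 010 walk d0:H0→d1:-→d2:H5→d3:- -> H5
  add 154.143.128.0/18 -> H3 at depth 18
  add 91.221.174.27/32 -> H5 at depth 32
  lookup 154.143.132.233: bits 100110101000111110 walk d0:H0→d1:-→d2:-→d3:-→d4:-→d5:-→d6:-→d7:-→d8:-→d9:-→d10:-→d11:-→d12:-→d13:-→d14:-→d15:-→d16:-→d17:-→d18:H3 -> H3
  add 91.221.168.0/21 -> H2 at depth 21
  lookup 68.230.198.238: bits 010 walk d0:H0→d1:-→d2:H5→d3:- -> H5
  lookup 91.221.168.0: bits 010110111101110110101 walk d0:H0→d1:-→d2:H5→d3:-→d4:-→d5:-→d6:-→d7:-→d8:-→d9:-→d10:-→d11:-→d12:H0→d13:-→d14:-→d15:-→d16:-→d17:-→d18:-→d19:-→d20:-→d21:H2 -> H2
  lookup 73.18.8.234: bits 010 walk d0:H0→d1:-→d2:H5→d3:- -> H5
  add 91.221.174.27/32 -> H4 at depth 32
  lookup 64.0.59.16: bits 010 walk d0:H0→d1:-→d2:H5→d3:- -> H5
  lookup 154.143.162.48: bits 1001101010001111101000100011 walk d0:H0→d1:-→d2:-→d3:-→d4:-→d5:-→d6:-→d7:-→d8:-→d9:-→d10:-→d11:-→d12:-→d13:-→d14:-→d15:-→d16:-→d17:-→d18:H3→d19:-→d20:-→d21:-→d22:-→d23:-→d24:-→d25:-→d26:-→d27:-→d28:H1 -> H1
  lookup 154.143.162.59: bits 1001101010001111101000100011 walk d0:H0→d1:-→d2:-→d3:-→d4:-→d5:-→d6:-→d7:-→d8:-→d9:-→d10:-→d11:-→d12:-→d13:-→d14:-→d15:-→d16:-→d17:-→d18:H3→d19:-→d20:-→d21:-→d22:-→d23:-→d24:-→d25:-→d26:-→d27:-→d28:H1 -> H1
  lookup 64.0.1.46: bits 010 walk d0:H0→d1:-→d2:H5→d3:- -> H5
  add 154.143.162.48/28 -> H1 at depth 28
  lookup 154.143.131.207: bits 100110101000111110 walk d0:H0→d1:-→d2:-→d3:-→d4:-→d5:-→d6:-→d7:-→d8:-→d9:-→d10:-→d11:-→d12:-→d13:-→d14:-→d15:-→d16:-→d17:-→d18:H3 -> H3
  add 154.143.162.0/24 -> H5 at depth 24

== LOOKUPS ==
["H0","H5","H3","H5","H2","H5","H5","H1","H1","H5","H3"]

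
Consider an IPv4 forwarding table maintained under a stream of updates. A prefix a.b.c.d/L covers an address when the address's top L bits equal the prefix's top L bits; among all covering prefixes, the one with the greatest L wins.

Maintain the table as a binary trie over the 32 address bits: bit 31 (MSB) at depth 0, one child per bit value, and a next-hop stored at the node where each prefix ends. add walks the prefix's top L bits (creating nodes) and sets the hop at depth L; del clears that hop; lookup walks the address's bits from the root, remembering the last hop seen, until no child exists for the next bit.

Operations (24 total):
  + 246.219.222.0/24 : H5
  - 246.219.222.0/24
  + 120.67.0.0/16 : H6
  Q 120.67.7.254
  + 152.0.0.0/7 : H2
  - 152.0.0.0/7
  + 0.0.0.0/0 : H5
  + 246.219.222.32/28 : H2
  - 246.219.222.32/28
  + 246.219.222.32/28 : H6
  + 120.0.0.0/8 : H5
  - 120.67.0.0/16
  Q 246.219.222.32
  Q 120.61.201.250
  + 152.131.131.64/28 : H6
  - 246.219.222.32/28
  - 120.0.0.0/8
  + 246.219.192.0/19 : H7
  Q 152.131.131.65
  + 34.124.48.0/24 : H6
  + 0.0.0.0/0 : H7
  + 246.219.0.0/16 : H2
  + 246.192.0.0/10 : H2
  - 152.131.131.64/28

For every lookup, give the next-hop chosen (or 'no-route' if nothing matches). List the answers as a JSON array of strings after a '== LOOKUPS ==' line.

Trace:
  + 246.219.222.0/24 (H5) depth=24
  del 246.219.222.0/24 (clear depth 24)
  + 120.67.0.0/16 (H6) depth=16
  Q 120.67.7.254: descend 0111100001000011 ; hops seen [H6] ; pick H6
  + 152.0.0.0/7 (H2) depth=7
  del 152.0.0.0/7 (clear depth 7)
  + 0.0.0.0/0 (H5) depth=0
  + 246.219.222.32/28 (H2) depth=28
  del 246.219.222.32/28 (clear depth 28)
  + 246.219.222.32/28 (H6) depth=28
  + 120.0.0.0/8 (H5) depth=8
  del 120.67.0.0/16 (clear depth 16)
  Q 246.219.222.32: descend 1111011011011011110111100010 ; hops seen [H5,H6] ; pick H6
  Q 120.61.201.250: descend 011110000 ; hops seen [H5,H5] ; pick H5
  + 152.131.131.64/28 (H6) depth=28
  del 246.219.222.32/28 (clear depth 28)
  del 120.0.0.0/8 (clear depth 8)
  + 246.219.192.0/19 (H7) depth=19
  Q 152.131.131.65: descend 1001100010000011100000110100 ; hops seen [H5,H6] ; pick H6
  + 34.124.48.0/24 (H6) depth=24
  + 0.0.0.0/0 (H7) depth=0
  + 246.219.0.0/16 (H2) depth=16
  + 246.192.0.0/10 (H2) depth=10
  del 152.131.131.64/28 (clear depth 28)

== LOOKUPS ==
["H6","H6","H5","H6"]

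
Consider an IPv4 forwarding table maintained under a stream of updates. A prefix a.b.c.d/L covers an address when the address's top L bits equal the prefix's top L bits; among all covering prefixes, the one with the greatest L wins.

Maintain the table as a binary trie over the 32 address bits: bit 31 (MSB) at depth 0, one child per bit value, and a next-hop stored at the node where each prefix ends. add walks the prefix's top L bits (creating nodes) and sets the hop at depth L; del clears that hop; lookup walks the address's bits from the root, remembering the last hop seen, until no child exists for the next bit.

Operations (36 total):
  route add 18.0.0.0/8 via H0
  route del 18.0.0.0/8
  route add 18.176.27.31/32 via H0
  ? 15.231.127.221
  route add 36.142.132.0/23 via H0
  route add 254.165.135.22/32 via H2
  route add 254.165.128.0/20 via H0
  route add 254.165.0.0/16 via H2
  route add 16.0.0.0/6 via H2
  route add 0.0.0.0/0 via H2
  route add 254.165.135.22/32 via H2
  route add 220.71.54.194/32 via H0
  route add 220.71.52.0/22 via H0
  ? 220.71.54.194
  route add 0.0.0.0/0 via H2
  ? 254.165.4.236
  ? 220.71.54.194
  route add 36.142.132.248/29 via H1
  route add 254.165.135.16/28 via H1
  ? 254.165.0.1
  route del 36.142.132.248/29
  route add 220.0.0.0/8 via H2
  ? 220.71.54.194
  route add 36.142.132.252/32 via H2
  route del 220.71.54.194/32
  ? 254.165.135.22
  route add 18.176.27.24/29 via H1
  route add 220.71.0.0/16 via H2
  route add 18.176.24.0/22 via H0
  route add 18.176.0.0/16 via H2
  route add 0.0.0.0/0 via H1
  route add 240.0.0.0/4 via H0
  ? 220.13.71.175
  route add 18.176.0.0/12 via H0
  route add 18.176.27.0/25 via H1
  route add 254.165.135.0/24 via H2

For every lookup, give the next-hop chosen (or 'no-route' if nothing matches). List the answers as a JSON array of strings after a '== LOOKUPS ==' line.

Apply in order:
  add 18.0.0.0/8 -> H0 at depth 8
  del 18.0.0.0/8 (clear depth 8)
  add 18.176.27.31/32 -> H0 at depth 32
  ? 15.231.127.221  path d0:-→d1:-→d2:-→d3:-  best=no-route
  add 36.142.132.0/23 -> H0 at depth 23
  add 254.165.135.22/32 -> H2 at depth 32
  add 254.165.128.0/20 -> H0 at depth 20
  add 254.165.0.0/16 -> H2 at depth 16
  add 16.0.0.0/6 -> H2 at depth 6
  add 0.0.0.0/0 -> H2 at depth 0
  add 254.165.135.22/32 -> H2 at depth 32
  add 220.71.54.194/32 -> H0 at depth 32
  add 220.71.52.0/22 -> H0 at depth 22
  ? 220.71.54.194  path d0:H2→d1:-→d2:-→d3:-→d4:-→d5:-→d6:-→d7:-→d8:-→d9:-→d10:-→d11:-→d12:-→d13:-→d14:-→d15:-→d16:-→d17:-→d18:-→d19:-→d20:-→d21:-→d22:H0→d23:-→d24:-→d25:-→d26:-→d27:-→d28:-→d29:-→d30:-→d31:-→d32:H0  best=H0
  add 0.0.0.0/0 -> H2 at depth 0
  ? 254.165.4.236  path d0:H2→d1:-→d2:-→d3:-→d4:-→d5:-→d6:-→d7:-→d8:-→d9:-→d10:-→d11:-→d12:-→d13:-→d14:-→d15:-→d16:H2  best=H2
  ? 220.71.54.194  path d0:H2→d1:-→d2:-→d3:-→d4:-→d5:-→d6:-→d7:-→d8:-→d9:-→d10:-→d11:-→d12:-→d13:-→d14:-→d15:-→d16:-→d17:-→d18:-→d19:-→d20:-→d21:-→d22:H0→d23:-→d24:-→d25:-→d26:-→d27:-→d28:-→d29:-→d30:-→d31:-→d32:H0  best=H0
  add 36.142.132.248/29 -> H1 at depth 29
  add 254.165.135.16/28 -> H1 at depth 28
  ? 254.165.0.1  path d0:H2→d1:-→d2:-→d3:-→d4:-→d5:-→d6:-→d7:-→d8:-→d9:-→d10:-→d11:-→d12:-→d13:-→d14:-→d15:-→d16:H2  best=H2
  del 36.142.132.248/29 (clear depth 29)
  add 220.0.0.0/8 -> H2 at depth 8
  ? 220.71.54.194  path d0:H2→d1:-→d2:-→d3:-→d4:-→d5:-→d6:-→d7:-→d8:H2→d9:-→d10:-→d11:-→d12:-→d13:-→d14:-→d15:-→d16:-→d17:-→d18:-→d19:-→d20:-→d21:-→d22:H0→d23:-→d24:-→d25:-→d26:-→d27:-→d28:-→d29:-→d30:-→d31:-→d32:H0  best=H0
  add 36.142.132.252/32 -> H2 at depth 32
  del 220.71.54.194/32 (clear depth 32)
  ? 254.165.135.22  path d0:H2→d1:-→d2:-→d3:-→d4:-→d5:-→d6:-→d7:-→d8:-→d9:-→d10:-→d11:-→d12:-→d13:-→d14:-→d15:-→d16:H2→d17:-→d18:-→d19:-→d20:H0→d21:-→d22:-→d23:-→d24:-→d25:-→d26:-→d27:-→d28:H1→d29:-→d30:-→d31:-→d32:H2  best=H2
  add 18.176.27.24/29 -> H1 at depth 29
  add 220.71.0.0/16 -> H2 at depth 16
  add 18.176.24.0/22 -> H0 at depth 22
  add 18.176.0.0/16 -> H2 at depth 16
  add 0.0.0.0/0 -> H1 at depth 0
  add 240.0.0.0/4 -> H0 at depth 4
  ? 220.13.71.175  path d0:H1→d1:-→d2:-→d3:-→d4:-→d5:-→d6:-→d7:-→d8:H2→d9:-  best=H2
  add 18.176.0.0/12 -> H0 at depth 12
  add 18.176.27.0/25 -> H1 at depth 25
  add 254.165.135.0/24 -> H2 at depth 24

== LOOKUPS ==
["no-route","H0","H2","H0","H2","H0","H2","H2"]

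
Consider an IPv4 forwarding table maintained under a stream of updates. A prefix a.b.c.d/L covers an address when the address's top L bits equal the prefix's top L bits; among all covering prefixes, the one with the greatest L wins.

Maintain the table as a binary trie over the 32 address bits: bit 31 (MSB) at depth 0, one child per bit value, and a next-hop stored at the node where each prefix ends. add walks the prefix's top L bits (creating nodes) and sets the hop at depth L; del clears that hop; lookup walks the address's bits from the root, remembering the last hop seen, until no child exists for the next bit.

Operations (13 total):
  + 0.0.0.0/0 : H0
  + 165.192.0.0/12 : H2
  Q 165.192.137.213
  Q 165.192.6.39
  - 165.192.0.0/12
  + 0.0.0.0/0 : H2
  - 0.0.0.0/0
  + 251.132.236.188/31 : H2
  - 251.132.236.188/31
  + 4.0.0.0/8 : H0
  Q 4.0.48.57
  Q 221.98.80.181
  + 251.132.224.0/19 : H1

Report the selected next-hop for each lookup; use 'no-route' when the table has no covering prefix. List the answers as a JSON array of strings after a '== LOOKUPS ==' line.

Trace:
  + 0.0.0.0/0 (H0) depth=0
  + 165.192.0.0/12 (H2) depth=12
  lookup 165.192.137.213: bits 101001011100 walk d0:H0→d1:-→d2:-→d3:-→d4:-→d5:-→d6:-→d7:-→d8:-→d9:-→d10:-→d11:-→d12:H2 -> H2
  lookup 165.192.6.39: bits 101001011100 walk d0:H0→d1:-→d2:-→d3:-→d4:-→d5:-→d6:-→d7:-→d8:-→d9:-→d10:-→d11:-→d12:H2 -> H2
  del 165.192.0.0/12 (clear depth 12)
  + 0.0.0.0/0 (H2) depth=0
  del 0.0.0.0/0 (clear depth 0)
  + 251.132.236.188/31 (H2) depth=31
  del 251.132.236.188/31 (clear depth 31)
  + 4.0.0.0/8 (H0) depth=8
  lookup 4.0.48.57: bits 00000100 walk d0:-→d1:-→d2:-→d3:-→d4:-→d5:-→d6:-→d7:-→d8:H0 -> H0
  lookup 221.98.80.181: bits 11 walk d0:-→d1:-→d2:- -> no-route
  + 251.132.224.0/19 (H1) depth=19

== LOOKUPS ==
["H2","H2","H0","no-route"]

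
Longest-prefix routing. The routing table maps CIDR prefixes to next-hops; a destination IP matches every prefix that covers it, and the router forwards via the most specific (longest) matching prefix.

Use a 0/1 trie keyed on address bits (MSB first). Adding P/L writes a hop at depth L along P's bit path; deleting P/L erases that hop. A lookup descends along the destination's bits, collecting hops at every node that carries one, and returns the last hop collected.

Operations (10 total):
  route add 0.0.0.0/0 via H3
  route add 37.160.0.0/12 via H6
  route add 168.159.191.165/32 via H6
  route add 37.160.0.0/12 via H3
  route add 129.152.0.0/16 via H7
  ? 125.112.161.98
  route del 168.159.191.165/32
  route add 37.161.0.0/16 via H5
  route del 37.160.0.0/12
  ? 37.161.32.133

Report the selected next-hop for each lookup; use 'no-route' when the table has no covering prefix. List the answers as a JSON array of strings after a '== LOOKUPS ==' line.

Trace:
  + 0.0.0.0/0 (H3) depth=0
  + 37.160.0.0/12 (H6) depth=12
  + 168.159.191.165/32 (H6) depth=32
  + 37.160.0.0/12 (H3) depth=12
  + 129.152.0.0/16 (H7) depth=16
  ? 125.112.161.98  path d0:H3→d1:-  best=H3
  - 168.159.191.165/32 clear@32
  + 37.161.0.0/16 (H5) depth=16
  - 37.160.0.0/12 clear@12
  ? 37.161.32.133  path d0:H3→d1:-→d2:-→d3:-→d4:-→d5:-→d6:-→d7:-→d8:-→d9:-→d10:-→d11:-→d12:-→d13:-→d14:-→d15:-→d16:H5  best=H5

== LOOKUPS ==
["H3","H5"]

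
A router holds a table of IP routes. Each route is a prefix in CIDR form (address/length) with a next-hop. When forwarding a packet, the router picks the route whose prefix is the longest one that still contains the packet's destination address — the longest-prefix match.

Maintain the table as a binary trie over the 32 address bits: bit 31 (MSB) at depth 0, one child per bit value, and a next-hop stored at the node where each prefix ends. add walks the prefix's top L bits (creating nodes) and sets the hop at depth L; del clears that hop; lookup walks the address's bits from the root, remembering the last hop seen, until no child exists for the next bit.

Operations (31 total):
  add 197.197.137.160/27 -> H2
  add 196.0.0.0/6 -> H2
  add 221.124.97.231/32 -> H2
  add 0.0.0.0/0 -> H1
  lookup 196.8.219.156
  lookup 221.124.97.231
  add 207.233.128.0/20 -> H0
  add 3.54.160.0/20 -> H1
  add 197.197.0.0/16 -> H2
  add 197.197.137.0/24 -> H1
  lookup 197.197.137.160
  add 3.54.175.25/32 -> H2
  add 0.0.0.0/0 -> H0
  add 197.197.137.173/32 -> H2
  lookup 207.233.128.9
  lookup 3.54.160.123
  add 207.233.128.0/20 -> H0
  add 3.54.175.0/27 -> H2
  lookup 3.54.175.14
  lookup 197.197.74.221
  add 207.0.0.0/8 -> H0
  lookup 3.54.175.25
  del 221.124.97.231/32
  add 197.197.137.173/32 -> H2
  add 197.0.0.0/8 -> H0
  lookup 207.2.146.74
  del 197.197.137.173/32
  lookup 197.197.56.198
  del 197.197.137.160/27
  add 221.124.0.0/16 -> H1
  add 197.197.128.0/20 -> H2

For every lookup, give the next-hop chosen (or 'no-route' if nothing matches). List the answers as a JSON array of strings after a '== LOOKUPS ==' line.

Process each operation:
  + 197.197.137.160/27 (H2) depth=27
  + 196.0.0.0/6 (H2) depth=6
  + 221.124.97.231/32 (H2) depth=32
  + 0.0.0.0/0 (H1) depth=0
  lookup 196.8.219.156: bits 1100010 walk d0:H1→d1:-→d2:-→d3:-→d4:-→d5:-→d6:H2→d7:- -> H2
  lookup 221.124.97.231: bits 11011101011111000110000111100111 walk d0:H1→d1:-→d2:-→d3:-→d4:-→d5:-→d6:-→d7:-→d8:-→d9:-→d10:-→d11:-→d12:-→d13:-→d14:-→d15:-→d16:-→d17:-→d18:-→d19:-→d20:-→d21:-→d22:-→d23:-→d24:-→d25:-→d26:-→d27:-→d28:-→d29:-→d30:-→d31:-→d32:H2 -> H2
  + 207.233.128.0/20 (H0) depth=20
  + 3.54.160.0/20 (H1) depth=20
  + 197.197.0.0/16 (H2) depth=16
  + 197.197.137.0/24 (H1) depth=24
  lookup 197.197.137.160: bits 110001011100010110001001101 walk d0:H1→d1:-→d2:-→d3:-→d4:-→d5:-→d6:H2→d7:-→d8:-→d9:-→d10:-→d11:-→d12:-→d13:-→d14:-→d15:-→d16:H2→d17:-→d18:-→d19:-→d20:-→d21:-→d22:-→d23:-→d24:H1→d25:-→d26:-→d27:H2 -> H2
  + 3.54.175.25/32 (H2) depth=32
  + 0.0.0.0/0 (H0) depth=0
  + 197.197.137.173/32 (H2) depth=32
  lookup 207.233.128.9: bits 11001111111010011000 walk d0:H0→d1:-→d2:-→d3:-→d4:-→d5:-→d6:-→d7:-→d8:-→d9:-→d10:-→d11:-→d12:-→d13:-→d14:-→d15:-→d16:-→d17:-→d18:-→d19:-→d20:H0 -> H0
  lookup 3.54.160.123: bits 00000011001101101010 walk d0:H0→d1:-→d2:-→d3:-→d4:-→d5:-→d6:-→d7:-→d8:-→d9:-→d10:-→d11:-→d12:-→d13:-→d14:-→d15:-→d16:-→d17:-→d18:-→d19:-→d20:H1 -> H1
  + 207.233.128.0/20 (H0) depth=20
  + 3.54.175.0/27 (H2) depth=27
  lookup 3.54.175.14: bits 000000110011011010101111000 walk d0:H0→d1:-→d2:-→d3:-→d4:-→d5:-→d6:-→d7:-→d8:-→d9:-→d10:-→d11:-→d12:-→d13:-→d14:-→d15:-→d16:-→d17:-→d18:-→d19:-→d20:H1→d21:-→d22:-→d23:-→d24:-→d25:-→d26:-→d27:H2 -> H2
  lookup 197.197.74.221: bits 1100010111000101 walk d0:H0→d1:-→d2:-→d3:-→d4:-→d5:-→d6:H2→d7:-→d8:-→d9:-→d10:-→d11:-→d12:-→d13:-→d14:-→d15:-→d16:H2 -> H2
  + 207.0.0.0/8 (H0) depth=8
  lookup 3.54.175.25: bits 00000011001101101010111100011001 walk d0:H0→d1:-→d2:-→d3:-→d4:-→d5:-→d6:-→d7:-→d8:-→d9:-→d10:-→d11:-→d12:-→d13:-→d14:-→d15:-→d16:-→d17:-→d18:-→d19:-→d20:H1→d21:-→d22:-→d23:-→d24:-→d25:-→d26:-→d27:H2→d28:-→d29:-→d30:-→d31:-→d32:H2 -> H2
  del 221.124.97.231/32 (clear depth 32)
  + 197.197.137.173/32 (H2) depth=32
  + 197.0.0.0/8 (H0) depth=8
  lookup 207.2.146.74: bits 11001111 walk d0:H0→d1:-→d2:-→d3:-→d4:-→d5:-→d6:-→d7:-→d8:H0 -> H0
  del 197.197.137.173/32 (clear depth 32)
  lookup 197.197.56.198: bits 1100010111000101 walk d0:H0→d1:-→d2:-→d3:-→d4:-→d5:-→d6:H2→d7:-→d8:H0→d9:-→d10:-→d11:-→d12:-→d13:-→d14:-→d15:-→d16:H2 -> H2
  del 197.197.137.160/27 (clear depth 27)
  + 221.124.0.0/16 (H1) depth=16
  + 197.197.128.0/20 (H2) depth=20

== LOOKUPS ==
["H2","H2","H2","H0","H1","H2","H2","H2","H0","H2"]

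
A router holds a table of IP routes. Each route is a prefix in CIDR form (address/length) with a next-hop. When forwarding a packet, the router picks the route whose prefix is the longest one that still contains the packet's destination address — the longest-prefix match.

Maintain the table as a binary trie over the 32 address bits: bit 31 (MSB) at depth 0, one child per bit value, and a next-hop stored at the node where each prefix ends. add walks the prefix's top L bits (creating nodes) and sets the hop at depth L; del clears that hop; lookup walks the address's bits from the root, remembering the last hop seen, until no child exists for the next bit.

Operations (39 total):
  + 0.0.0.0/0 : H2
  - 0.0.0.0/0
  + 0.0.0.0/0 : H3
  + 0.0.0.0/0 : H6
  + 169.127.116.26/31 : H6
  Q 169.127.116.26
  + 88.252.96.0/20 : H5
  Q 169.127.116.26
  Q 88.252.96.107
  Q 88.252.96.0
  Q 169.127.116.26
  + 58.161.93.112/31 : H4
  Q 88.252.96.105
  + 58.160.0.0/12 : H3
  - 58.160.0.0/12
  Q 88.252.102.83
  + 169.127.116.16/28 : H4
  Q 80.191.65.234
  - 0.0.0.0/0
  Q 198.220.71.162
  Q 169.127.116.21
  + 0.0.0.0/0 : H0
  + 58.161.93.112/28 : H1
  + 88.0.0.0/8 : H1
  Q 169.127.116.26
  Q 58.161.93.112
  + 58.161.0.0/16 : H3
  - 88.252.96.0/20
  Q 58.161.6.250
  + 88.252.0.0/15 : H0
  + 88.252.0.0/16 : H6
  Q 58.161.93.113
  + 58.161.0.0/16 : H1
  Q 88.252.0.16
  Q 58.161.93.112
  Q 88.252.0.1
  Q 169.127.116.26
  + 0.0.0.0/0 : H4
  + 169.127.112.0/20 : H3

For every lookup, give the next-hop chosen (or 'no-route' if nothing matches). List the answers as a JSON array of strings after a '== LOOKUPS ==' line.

Process each operation:
  + 0.0.0.0/0 (H2) depth=0
  del 0.0.0.0/0 (clear depth 0)
  + 0.0.0.0/0 (H3) depth=0
  + 0.0.0.0/0 (H6) depth=0
  + 169.127.116.26/31 (H6) depth=31
  lookup 169.127.116.26: bits 1010100101111111011101000001101 walk d0:H6→d1:-→d2:-→d3:-→d4:-→d5:-→d6:-→d7:-→d8:-→d9:-→d10:-→d11:-→d12:-→d13:-→d14:-→d15:-→d16:-→d17:-→d18:-→d19:-→d20:-→d21:-→d22:-→d23:-→d24:-→d25:-→d26:-→d27:-→d28:-→d29:-→d30:-→d31:H6 -> H6
  + 88.252.96.0/20 (H5) depth=20
  lookup 169.127.116.26: bits 1010100101111111011101000001101 walk d0:H6→d1:-→d2:-→d3:-→d4:-→d5:-→d6:-→d7:-→d8:-→d9:-→d10:-→d11:-→d12:-→d13:-→d14:-→d15:-→d16:-→d17:-→d18:-→d19:-→d20:-→d21:-→d22:-→d23:-→d24:-→d25:-→d26:-→d27:-→d28:-→d29:-→d30:-→d31:H6 -> H6
  lookup 88.252.96.107: bits 01011000111111000110 walk d0:H6→d1:-→d2:-→d3:-→d4:-→d5:-→d6:-→d7:-→d8:-→d9:-→d10:-→d11:-→d12:-→d13:-→d14:-→d15:-→d16:-→d17:-→d18:-→d19:-→d20:H5 -> H5
  lookup 88.252.96.0: bits 01011000111111000110 walk d0:H6→d1:-→d2:-→d3:-→d4:-→d5:-→d6:-→d7:-→d8:-→d9:-→d10:-→d11:-→d12:-→d13:-→d14:-→d15:-→d16:-→d17:-→d18:-→d19:-→d20:H5 -> H5
  lookup 169.127.116.26: bits 1010100101111111011101000001101 walk d0:H6→d1:-→d2:-→d3:-→d4:-→d5:-→d6:-→d7:-→d8:-→d9:-→d10:-→d11:-→d12:-→d13:-→d14:-→d15:-→d16:-→d17:-→d18:-→d19:-→d20:-→d21:-→d22:-→d23:-→d24:-→d25:-→d26:-→d27:-→d28:-→d29:-→d30:-→d31:H6 -> H6
  + 58.161.93.112/31 (H4) depth=31
  lookup 88.252.96.105: bits 01011000111111000110 walk d0:H6→d1:-→d2:-→d3:-→d4:-→d5:-→d6:-→d7:-→d8:-→d9:-→d10:-→d11:-→d12:-→d13:-→d14:-→d15:-→d16:-→d17:-→d18:-→d19:-→d20:H5 -> H5
  + 58.160.0.0/12 (H3) depth=12
  del 58.160.0.0/12 (clear depth 12)
  lookup 88.252.102.83: bits 01011000111111000110 walk d0:H6→d1:-→d2:-→d3:-→d4:-→d5:-→d6:-→d7:-→d8:-→d9:-→d10:-→d11:-→d12:-→d13:-→d14:-→d15:-→d16:-→d17:-→d18:-→d19:-→d20:H5 -> H5
  + 169.127.116.16/28 (H4) depth=28
  lookup 80.191.65.234: bits 0101 walk d0:H6→d1:-→d2:-→d3:-→d4:- -> H6
  del 0.0.0.0/0 (clear depth 0)
  lookup 198.220.71.162: bits 1 walk d0:-→d1:- -> no-route
  lookup 169.127.116.21: bits 1010100101111111011101000001 walk d0:-→d1:-→d2:-→d3:-→d4:-→d5:-→d6:-→d7:-→d8:-→d9:-→d10:-→d11:-→d12:-→d13:-→d14:-→d15:-→d16:-→d17:-→d18:-→d19:-→d20:-→d21:-→d22:-→d23:-→d24:-→d25:-→d26:-→d27:-→d28:H4 -> H4
  + 0.0.0.0/0 (H0) depth=0
  + 58.161.93.112/28 (H1) depth=28
  + 88.0.0.0/8 (H1) depth=8
  lookup 169.127.116.26: bits 1010100101111111011101000001101 walk d0:H0→d1:-→d2:-→d3:-→d4:-→d5:-→d6:-→d7:-→d8:-→d9:-→d10:-→d11:-→d12:-→d13:-→d14:-→d15:-→d16:-→d17:-→d18:-→d19:-→d20:-→d21:-→d22:-→d23:-→d24:-→d25:-→d26:-→d27:-→d28:H4→d29:-→d30:-→d31:H6 -> H6
  lookup 58.161.93.112: bits 0011101010100001010111010111000 walk d0:H0→d1:-→d2:-→d3:-→d4:-→d5:-→d6:-→d7:-→d8:-→d9:-→d10:-→d11:-→d12:-→d13:-→d14:-→d15:-→d16:-→d17:-→d18:-→d19:-→d20:-→d21:-→d22:-→d23:-→d24:-→d25:-→d26:-→d27:-→d28:H1→d29:-→d30:-→d31:H4 -> H4
  + 58.161.0.0/16 (H3) depth=16
  del 88.252.96.0/20 (clear depth 20)
  lookup 58.161.6.250: bits 00111010101000010 walk d0:H0→d1:-→d2:-→d3:-→d4:-→d5:-→d6:-→d7:-→d8:-→d9:-→d10:-→d11:-→d12:-→d13:-→d14:-→d15:-→d16:H3→d17:- -> H3
  + 88.252.0.0/15 (H0) depth=15
  + 88.252.0.0/16 (H6) depth=16
  lookup 58.161.93.113: bits 0011101010100001010111010111000 walk d0:H0→d1:-→d2:-→d3:-→d4:-→d5:-→d6:-→d7:-→d8:-→d9:-→d10:-→d11:-→d12:-→d13:-→d14:-→d15:-→d16:H3→d17:-→d18:-→d19:-→d20:-→d21:-→d22:-→d23:-→d24:-→d25:-→d26:-→d27:-→d28:H1→d29:-→d30:-→d31:H4 -> H4
  + 58.161.0.0/16 (H1) depth=16
  lookup 88.252.0.16: bits 01011000111111000 walk d0:H0→d1:-→d2:-→d3:-→d4:-→d5:-→d6:-→d7:-→d8:H1→d9:-→d10:-→d11:-→d12:-→d13:-→d14:-→d15:H0→d16:H6→d17:- -> H6
  lookup 58.161.93.112: bits 0011101010100001010111010111000 walk d0:H0→d1:-→d2:-→d3:-→d4:-→d5:-→d6:-→d7:-→d8:-→d9:-→d10:-→d11:-→d12:-→d13:-→d14:-→d15:-→d16:H1→d17:-→d18:-→d19:-→d20:-→d21:-→d22:-→d23:-→d24:-→d25:-→d26:-→d27:-→d28:H1→d29:-→d30:-→d31:H4 -> H4
  lookup 88.252.0.1: bits 01011000111111000 walk d0:H0→d1:-→d2:-→d3:-→d4:-→d5:-→d6:-→d7:-→d8:H1→d9:-→d10:-→d11:-→d12:-→d13:-→d14:-→d15:H0→d16:H6→d17:- -> H6
  lookup 169.127.116.26: bits 1010100101111111011101000001101 walk d0:H0→d1:-→d2:-→d3:-→d4:-→d5:-→d6:-→d7:-→d8:-→d9:-→d10:-→d11:-→d12:-→d13:-→d14:-→d15:-→d16:-→d17:-→d18:-→d19:-→d20:-→d21:-→d22:-→d23:-→d24:-→d25:-→d26:-→d27:-→d28:H4→d29:-→d30:-→d31:H6 -> H6
  + 0.0.0.0/0 (H4) depth=0
  + 169.127.112.0/20 (H3) depth=20

== LOOKUPS ==
["H6","H6","H5","H5","H6","H5","H5","H6","no-route","H4","H6","H4","H3","H4","H6","H4","H6","H6"]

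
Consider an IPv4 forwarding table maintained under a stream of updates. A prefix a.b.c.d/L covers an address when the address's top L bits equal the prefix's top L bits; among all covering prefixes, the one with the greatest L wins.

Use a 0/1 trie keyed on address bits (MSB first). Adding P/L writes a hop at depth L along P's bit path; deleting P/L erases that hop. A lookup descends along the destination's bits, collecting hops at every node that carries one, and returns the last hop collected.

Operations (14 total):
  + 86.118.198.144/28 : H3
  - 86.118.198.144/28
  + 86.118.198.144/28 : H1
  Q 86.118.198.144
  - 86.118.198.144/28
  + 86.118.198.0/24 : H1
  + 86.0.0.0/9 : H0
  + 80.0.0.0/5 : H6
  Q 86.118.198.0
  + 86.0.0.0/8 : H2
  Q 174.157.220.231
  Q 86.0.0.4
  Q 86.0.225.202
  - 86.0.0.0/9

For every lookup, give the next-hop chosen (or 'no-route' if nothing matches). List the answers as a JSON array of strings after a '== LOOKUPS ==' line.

Apply in order:
  add 86.118.198.144/28 -> H3 at depth 28
  - 86.118.198.144/28 clear@28
  add 86.118.198.144/28 -> H1 at depth 28
  Q 86.118.198.144: descend 0101011001110110110001101001 ; hops seen [H1] ; pick H1
  - 86.118.198.144/28 clear@28
  add 86.118.198.0/24 -> H1 at depth 24
  add 86.0.0.0/9 -> H0 at depth 9
  add 80.0.0.0/5 -> H6 at depth 5
  Q 86.118.198.0: descend 010101100111011011000110 ; hops seen [H6,H0,H1] ; pick H1
  add 86.0.0.0/8 -> H2 at depth 8
  Q 174.157.220.231: descend ε ; hops seen [∅] ; pick no-route
  Q 86.0.0.4: descend 010101100 ; hops seen [H6,H2,H0] ; pick H0
  Q 86.0.225.202: descend 010101100 ; hops seen [H6,H2,H0] ; pick H0
  - 86.0.0.0/9 clear@9

== LOOKUPS ==
["H1","H1","no-route","H0","H0"]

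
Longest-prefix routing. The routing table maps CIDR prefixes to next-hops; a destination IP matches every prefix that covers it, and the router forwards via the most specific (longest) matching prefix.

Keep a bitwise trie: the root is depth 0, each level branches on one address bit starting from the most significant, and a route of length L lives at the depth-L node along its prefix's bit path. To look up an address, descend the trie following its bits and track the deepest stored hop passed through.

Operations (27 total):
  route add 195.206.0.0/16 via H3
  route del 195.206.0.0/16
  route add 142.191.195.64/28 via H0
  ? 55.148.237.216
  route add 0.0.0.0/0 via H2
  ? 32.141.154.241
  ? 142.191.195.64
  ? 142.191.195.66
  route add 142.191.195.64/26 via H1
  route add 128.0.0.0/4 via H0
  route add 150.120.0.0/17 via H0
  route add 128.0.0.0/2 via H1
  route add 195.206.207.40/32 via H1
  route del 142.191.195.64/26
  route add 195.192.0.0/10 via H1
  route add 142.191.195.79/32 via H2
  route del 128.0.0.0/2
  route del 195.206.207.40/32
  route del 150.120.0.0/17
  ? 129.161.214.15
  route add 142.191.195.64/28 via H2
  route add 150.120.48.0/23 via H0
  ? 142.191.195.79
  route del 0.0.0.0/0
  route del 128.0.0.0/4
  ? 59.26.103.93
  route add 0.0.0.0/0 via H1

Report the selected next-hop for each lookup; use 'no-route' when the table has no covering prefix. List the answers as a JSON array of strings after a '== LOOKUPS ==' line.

Process each operation:
  add 195.206.0.0/16 -> H3 at depth 16
  del 195.206.0.0/16 (clear depth 16)
  add 142.191.195.64/28 -> H0 at depth 28
  ? 55.148.237.216  path d0:-  best=no-route
  add 0.0.0.0/0 -> H2 at depth 0
  ? 32.141.154.241  path d0:H2  best=H2
  ? 142.191.195.64  path d0:H2→d1:-→d2:-→d3:-→d4:-→d5:-→d6:-→d7:-→d8:-→d9:-→d10:-→d11:-→d12:-→d13:-→d14:-→d15:-→d16:-→d17:-→d18:-→d19:-→d20:-→d21:-→d22:-→d23:-→d24:-→d25:-→d26:-→d27:-→d28:H0  best=H0
  ? 142.191.195.66  path d0:H2→d1:-→d2:-→d3:-→d4:-→d5:-→d6:-→d7:-→d8:-→d9:-→d10:-→d11:-→d12:-→d13:-→d14:-→d15:-→d16:-→d17:-→d18:-→d19:-→d20:-→d21:-→d22:-→d23:-→d24:-→d25:-→d26:-→d27:-→d28:H0  best=H0
  add 142.191.195.64/26 -> H1 at depth 26
  add 128.0.0.0/4 -> H0 at depth 4
  add 150.120.0.0/17 -> H0 at depth 17
  add 128.0.0.0/2 -> H1 at depth 2
  add 195.206.207.40/32 -> H1 at depth 32
  del 142.191.195.64/26 (clear depth 26)
  add 195.192.0.0/10 -> H1 at depth 10
  add 142.191.195.79/32 -> H2 at depth 32
  del 128.0.0.0/2 (clear depth 2)
  del 195.206.207.40/32 (clear depth 32)
  del 150.120.0.0/17 (clear depth 17)
  ? 129.161.214.15  path d0:H2→d1:-→d2:-→d3:-→d4:H0  best=H0
  add 142.191.195.64/28 -> H2 at depth 28
  add 150.120.48.0/23 -> H0 at depth 23
  ? 142.191.195.79  path d0:H2→d1:-→d2:-→d3:-→d4:H0→d5:-→d6:-→d7:-→d8:-→d9:-→d10:-→d11:-→d12:-→d13:-→d14:-→d15:-→d16:-→d17:-→d18:-→d19:-→d20:-→d21:-→d22:-→d23:-→d24:-→d25:-→d26:-→d27:-→d28:H2→d29:-→d30:-→d31:-→d32:H2  best=H2
  del 0.0.0.0/0 (clear depth 0)
  del 128.0.0.0/4 (clear depth 4)
  ? 59.26.103.93  path d0:-  best=no-route
  add 0.0.0.0/0 -> H1 at depth 0

== LOOKUPS ==
["no-route","H2","H0","H0","H0","H2","no-route"]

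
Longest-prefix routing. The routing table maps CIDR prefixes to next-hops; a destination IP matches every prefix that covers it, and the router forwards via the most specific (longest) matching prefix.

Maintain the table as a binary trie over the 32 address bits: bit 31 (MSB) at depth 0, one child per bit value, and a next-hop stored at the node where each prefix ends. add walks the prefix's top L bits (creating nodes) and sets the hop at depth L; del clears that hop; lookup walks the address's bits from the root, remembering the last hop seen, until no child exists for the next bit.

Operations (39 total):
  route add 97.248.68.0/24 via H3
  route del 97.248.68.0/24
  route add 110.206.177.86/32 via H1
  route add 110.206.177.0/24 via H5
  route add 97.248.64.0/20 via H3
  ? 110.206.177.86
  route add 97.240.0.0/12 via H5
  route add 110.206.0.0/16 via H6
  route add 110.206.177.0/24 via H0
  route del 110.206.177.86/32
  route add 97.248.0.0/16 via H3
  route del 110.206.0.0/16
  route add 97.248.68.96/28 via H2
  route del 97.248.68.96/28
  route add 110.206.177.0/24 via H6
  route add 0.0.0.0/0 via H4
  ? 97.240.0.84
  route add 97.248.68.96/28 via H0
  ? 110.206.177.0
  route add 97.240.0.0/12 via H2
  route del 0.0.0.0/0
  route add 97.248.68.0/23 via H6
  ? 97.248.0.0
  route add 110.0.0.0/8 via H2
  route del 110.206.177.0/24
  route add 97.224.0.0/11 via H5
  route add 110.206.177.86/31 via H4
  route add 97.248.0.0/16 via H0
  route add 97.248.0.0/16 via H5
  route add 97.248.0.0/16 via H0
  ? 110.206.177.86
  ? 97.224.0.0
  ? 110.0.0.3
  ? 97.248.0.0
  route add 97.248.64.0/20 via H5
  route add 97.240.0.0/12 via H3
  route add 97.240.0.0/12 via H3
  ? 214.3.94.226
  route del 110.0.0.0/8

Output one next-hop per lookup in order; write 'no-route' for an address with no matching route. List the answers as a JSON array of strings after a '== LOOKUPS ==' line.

Apply in order:
  + 97.248.68.0/24 (H3) depth=24
  - 97.248.68.0/24 clear@24
  + 110.206.177.86/32 (H1) depth=32
  + 110.206.177.0/24 (H5) depth=24
  + 97.248.64.0/20 (H3) depth=20
  ? 110.206.177.86  path d0:-→d1:-→d2:-→d3:-→d4:-→d5:-→d6:-→d7:-→d8:-→d9:-→d10:-→d11:-→d12:-→d13:-→d14:-→d15:-→d16:-→d17:-→d18:-→d19:-→d20:-→d21:-→d22:-→d23:-→d24:H5→d25:-→d26:-→d27:-→d28:-→d29:-→d30:-→d31:-→d32:H1  best=H1
  + 97.240.0.0/12 (H5) depth=12
  + 110.206.0.0/16 (H6) depth=16
  + 110.206.177.0/24 (H0) depth=24
  - 110.206.177.86/32 clear@32
  + 97.248.0.0/16 (H3) depth=16
  - 110.206.0.0/16 clear@16
  + 97.248.68.96/28 (H2) depth=28
  - 97.248.68.96/28 clear@28
  + 110.206.177.0/24 (H6) depth=24
  + 0.0.0.0/0 (H4) depth=0
  ? 97.240.0.84  path d0:H4→d1:-→d2:-→d3:-→d4:-→d5:-→d6:-→d7:-→d8:-→d9:-→d10:-→d11:-→d12:H5  best=H5
  + 97.248.68.96/28 (H0) depth=28
  ? 110.206.177.0  path d0:H4→d1:-→d2:-→d3:-→d4:-→d5:-→d6:-→d7:-→d8:-→d9:-→d10:-→d11:-→d12:-→d13:-→d14:-→d15:-→d16:-→d17:-→d18:-→d19:-→d20:-→d21:-→d22:-→d23:-→d24:H6→d25:-  best=H6
  + 97.240.0.0/12 (H2) depth=12
  - 0.0.0.0/0 clear@0
  + 97.248.68.0/23 (H6) depth=23
  ? 97.248.0.0  path d0:-→d1:-→d2:-→d3:-→d4:-→d5:-→d6:-→d7:-→d8:-→d9:-→d10:-→d11:-→d12:H2→d13:-→d14:-→d15:-→d16:H3→d17:-  best=H3
  + 110.0.0.0/8 (H2) depth=8
  - 110.206.177.0/24 clear@24
  + 97.224.0.0/11 (H5) depth=11
  + 110.206.177.86/31 (H4) depth=31
  + 97.248.0.0/16 (H0) depth=16
  + 97.248.0.0/16 (H5) depth=16
  + 97.248.0.0/16 (H0) depth=16
  ? 110.206.177.86  path d0:-→d1:-→d2:-→d3:-→d4:-→d5:-→d6:-→d7:-→d8:H2→d9:-→d10:-→d11:-→d12:-→d13:-→d14:-→d15:-→d16:-→d17:-→d18:-→d19:-→d20:-→d21:-→d22:-→d23:-→d24:-→d25:-→d26:-→d27:-→d28:-→d29:-→d30:-→d31:H4→d32:-  best=H4
  ? 97.224.0.0  path d0:-→d1:-→d2:-→d3:-→d4:-→d5:-→d6:-→d7:-→d8:-→d9:-→d10:-→d11:H5  best=H5
  ? 110.0.0.3  path d0:-→d1:-→d2:-→d3:-→d4:-→d5:-→d6:-→d7:-→d8:H2  best=H2
  ? 97.248.0.0  path d0:-→d1:-→d2:-→d3:-→d4:-→d5:-→d6:-→d7:-→d8:-→d9:-→d10:-→d11:H5→d12:H2→d13:-→d14:-→d15:-→d16:H0→d17:-  best=H0
  + 97.248.64.0/20 (H5) depth=20
  + 97.240.0.0/12 (H3) depth=12
  + 97.240.0.0/12 (H3) depth=12
  ? 214.3.94.226  path d0:-  best=no-route
  - 110.0.0.0/8 clear@8

== LOOKUPS ==
["H1","H5","H6","H3","H4","H5","H2","H0","no-route"]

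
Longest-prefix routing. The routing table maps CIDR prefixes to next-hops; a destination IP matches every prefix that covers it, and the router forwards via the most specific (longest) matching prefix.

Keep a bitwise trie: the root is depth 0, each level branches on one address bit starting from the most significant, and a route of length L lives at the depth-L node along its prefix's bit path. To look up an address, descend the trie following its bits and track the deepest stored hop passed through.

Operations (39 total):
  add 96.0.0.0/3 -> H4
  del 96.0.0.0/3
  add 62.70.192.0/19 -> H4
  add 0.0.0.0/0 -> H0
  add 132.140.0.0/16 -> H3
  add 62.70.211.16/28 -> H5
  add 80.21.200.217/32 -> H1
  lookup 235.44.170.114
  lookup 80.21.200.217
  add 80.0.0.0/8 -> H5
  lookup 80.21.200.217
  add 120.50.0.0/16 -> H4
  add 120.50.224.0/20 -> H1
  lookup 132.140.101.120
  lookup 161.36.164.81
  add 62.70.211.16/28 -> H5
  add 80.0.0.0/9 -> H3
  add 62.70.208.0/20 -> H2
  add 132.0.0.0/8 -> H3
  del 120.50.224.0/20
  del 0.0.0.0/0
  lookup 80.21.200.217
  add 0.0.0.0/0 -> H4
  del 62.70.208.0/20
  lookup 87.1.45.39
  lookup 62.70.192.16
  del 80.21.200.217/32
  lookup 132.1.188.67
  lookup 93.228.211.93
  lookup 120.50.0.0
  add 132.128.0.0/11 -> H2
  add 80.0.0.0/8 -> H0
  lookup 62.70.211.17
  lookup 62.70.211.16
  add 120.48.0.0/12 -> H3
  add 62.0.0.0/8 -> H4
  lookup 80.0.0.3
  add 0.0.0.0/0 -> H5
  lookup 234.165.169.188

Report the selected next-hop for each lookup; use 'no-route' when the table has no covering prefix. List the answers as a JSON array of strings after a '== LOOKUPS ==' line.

Process each operation:
  + 96.0.0.0/3 (H4) depth=3
  - 96.0.0.0/3 clear@3
  + 62.70.192.0/19 (H4) depth=19
  + 0.0.0.0/0 (H0) depth=0
  + 132.140.0.0/16 (H3) depth=16
  + 62.70.211.16/28 (H5) depth=28
  + 80.21.200.217/32 (H1) depth=32
  Q 235.44.170.114: descend 1 ; hops seen [H0] ; pick H0
  Q 80.21.200.217: descend 01010000000101011100100011011001 ; hops seen [H0,H1] ; pick H1
  + 80.0.0.0/8 (H5) depth=8
  Q 80.21.200.217: descend 01010000000101011100100011011001 ; hops seen [H0,H5,H1] ; pick H1
  + 120.50.0.0/16 (H4) depth=16
  + 120.50.224.0/20 (H1) depth=20
  Q 132.140.101.120: descend 1000010010001100 ; hops seen [H0,H3] ; pick H3
  Q 161.36.164.81: descend 10 ; hops seen [H0] ; pick H0
  + 62.70.211.16/28 (H5) depth=28
  + 80.0.0.0/9 (H3) depth=9
  + 62.70.208.0/20 (H2) depth=20
  + 132.0.0.0/8 (H3) depth=8
  - 120.50.224.0/20 clear@20
  - 0.0.0.0/0 clear@0
  Q 80.21.200.217: descend 01010000000101011100100011011001 ; hops seen [H5,H3,H1] ; pick H1
  + 0.0.0.0/0 (H4) depth=0
  - 62.70.208.0/20 clear@20
  Q 87.1.45.39: descend 01010 ; hops seen [H4] ; pick H4
  Q 62.70.192.16: descend 0011111001000110110 ; hops seen [H4,H4] ; pick H4
  - 80.21.200.217/32 clear@32
  Q 132.1.188.67: descend 10000100 ; hops seen [H4,H3] ; pick H3
  Q 93.228.211.93: descend 0101 ; hops seen [H4] ; pick H4
  Q 120.50.0.0: descend 0111100000110010 ; hops seen [H4,H4] ; pick H4
  + 132.128.0.0/11 (H2) depth=11
  + 80.0.0.0/8 (H0) depth=8
  Q 62.70.211.17: descend 0011111001000110110100110001 ; hops seen [H4,H4,H5] ; pick H5
  Q 62.70.211.16: descend 0011111001000110110100110001 ; hops seen [H4,H4,H5] ; pick H5
  + 120.48.0.0/12 (H3) depth=12
  + 62.0.0.0/8 (H4) depth=8
  Q 80.0.0.3: descend 01010000000 ; hops seen [H4,H0,H3] ; pick H3
  + 0.0.0.0/0 (H5) depth=0
  Q 234.165.169.188: descend 1 ; hops seen [H5] ; pick H5

== LOOKUPS ==
["H0","H1","H1","H3","H0","H1","H4","H4","H3","H4","H4","H5","H5","H3","H5"]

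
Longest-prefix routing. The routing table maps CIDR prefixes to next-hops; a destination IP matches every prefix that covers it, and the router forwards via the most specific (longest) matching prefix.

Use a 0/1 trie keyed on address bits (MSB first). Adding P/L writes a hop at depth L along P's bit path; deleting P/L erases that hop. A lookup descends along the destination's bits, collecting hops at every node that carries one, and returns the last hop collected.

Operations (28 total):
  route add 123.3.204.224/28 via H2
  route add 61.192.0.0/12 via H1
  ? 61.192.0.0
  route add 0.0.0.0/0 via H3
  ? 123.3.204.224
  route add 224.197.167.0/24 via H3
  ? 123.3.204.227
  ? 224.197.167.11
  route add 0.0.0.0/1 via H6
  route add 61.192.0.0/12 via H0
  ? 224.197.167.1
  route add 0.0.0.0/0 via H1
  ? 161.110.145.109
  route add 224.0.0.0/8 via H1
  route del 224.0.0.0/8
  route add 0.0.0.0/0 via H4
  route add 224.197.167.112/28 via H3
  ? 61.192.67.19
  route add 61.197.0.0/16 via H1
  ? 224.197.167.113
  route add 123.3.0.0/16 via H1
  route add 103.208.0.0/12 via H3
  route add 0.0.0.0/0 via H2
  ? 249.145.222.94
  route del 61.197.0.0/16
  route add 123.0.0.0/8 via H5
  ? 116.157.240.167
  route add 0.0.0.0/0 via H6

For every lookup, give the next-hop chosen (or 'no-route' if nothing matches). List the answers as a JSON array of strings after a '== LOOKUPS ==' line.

Apply in order:
  + 123.3.204.224/28 (H2) depth=28
  + 61.192.0.0/12 (H1) depth=12
  Q 61.192.0.0: descend 001111011100 ; hops seen [H1] ; pick H1
  + 0.0.0.0/0 (H3) depth=0
  Q 123.3.204.224: descend 0111101100000011110011001110 ; hops seen [H3,H2] ; pick H2
  + 224.197.167.0/24 (H3) depth=24
  Q 123.3.204.227: descend 0111101100000011110011001110 ; hops seen [H3,H2] ; pick H2
  Q 224.197.167.11: descend 111000001100010110100111 ; hops seen [H3,H3] ; pick H3
  + 0.0.0.0/1 (H6) depth=1
  + 61.192.0.0/12 (H0) depth=12
  Q 224.197.167.1: descend 111000001100010110100111 ; hops seen [H3,H3] ; pick H3
  + 0.0.0.0/0 (H1) depth=0
  Q 161.110.145.109: descend 1 ; hops seen [H1] ; pick H1
  + 224.0.0.0/8 (H1) depth=8
  - 224.0.0.0/8 clear@8
  + 0.0.0.0/0 (H4) depth=0
  + 224.197.167.112/28 (H3) depth=28
  Q 61.192.67.19: descend 001111011100 ; hops seen [H4,H6,H0] ; pick H0
  + 61.197.0.0/16 (H1) depth=16
  Q 224.197.167.113: descend 1110000011000101101001110111 ; hops seen [H4,H3,H3] ; pick H3
  + 123.3.0.0/16 (H1) depth=16
  + 103.208.0.0/12 (H3) depth=12
  + 0.0.0.0/0 (H2) depth=0
  Q 249.145.222.94: descend 111 ; hops seen [H2] ; pick H2
  - 61.197.0.0/16 clear@16
  + 123.0.0.0/8 (H5) depth=8
  Q 116.157.240.167: descend 0111 ; hops seen [H2,H6] ; pick H6
  + 0.0.0.0/0 (H6) depth=0

== LOOKUPS ==
["H1","H2","H2","H3","H3","H1","H0","H3","H2","H6"]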